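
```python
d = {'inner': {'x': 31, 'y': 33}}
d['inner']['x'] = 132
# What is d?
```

After line 1: d = {'inner': {'x': 31, 'y': 33}}
After line 2 (inner x overwritten): d = {'inner': {'x': 132, 'y': 33}}

{'inner': {'x': 132, 'y': 33}}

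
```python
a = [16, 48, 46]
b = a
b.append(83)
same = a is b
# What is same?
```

After line 1: a = [16, 48, 46]
After line 2 (b = a is an alias, same object): a = [16, 48, 46], b = [16, 48, 46]
After line 3 (b.append mutates the shared list): a = [16, 48, 46, 83], b = [16, 48, 46, 83]
After line 4 (same = a is b; same object -> True): same = True

True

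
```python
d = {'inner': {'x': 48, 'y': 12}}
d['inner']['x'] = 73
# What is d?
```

After line 1: d = {'inner': {'x': 48, 'y': 12}}
After line 2 (inner x overwritten): d = {'inner': {'x': 73, 'y': 12}}

{'inner': {'x': 73, 'y': 12}}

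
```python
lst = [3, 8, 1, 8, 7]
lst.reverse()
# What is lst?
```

[7, 8, 1, 8, 3]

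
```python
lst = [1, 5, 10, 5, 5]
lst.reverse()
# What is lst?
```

[5, 5, 10, 5, 1]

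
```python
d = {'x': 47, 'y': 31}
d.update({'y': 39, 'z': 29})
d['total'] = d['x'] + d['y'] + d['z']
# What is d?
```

After line 1: d = {'x': 47, 'y': 31}
After line 2 (y overwritten, z added): d = {'x': 47, 'y': 39, 'z': 29}
After line 3 (total = 47 + 39 + 29 = 115): d = {'x': 47, 'y': 39, 'z': 29, 'total': 115}

{'x': 47, 'y': 39, 'z': 29, 'total': 115}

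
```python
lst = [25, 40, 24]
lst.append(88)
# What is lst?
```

[25, 40, 24, 88]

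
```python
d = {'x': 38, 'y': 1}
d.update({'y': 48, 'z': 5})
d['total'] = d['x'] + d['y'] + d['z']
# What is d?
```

After line 1: d = {'x': 38, 'y': 1}
After line 2 (y overwritten, z added): d = {'x': 38, 'y': 48, 'z': 5}
After line 3 (total = 38 + 48 + 5 = 91): d = {'x': 38, 'y': 48, 'z': 5, 'total': 91}

{'x': 38, 'y': 48, 'z': 5, 'total': 91}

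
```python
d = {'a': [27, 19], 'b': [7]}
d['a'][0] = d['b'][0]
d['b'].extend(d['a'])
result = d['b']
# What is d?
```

After line 1: d = {'a': [27, 19], 'b': [7]}
After line 2 (a[0] = b[0] = 7): d = {'a': [7, 19], 'b': [7]}
After line 3 (b.extend(a) appends [7, 19]): d = {'a': [7, 19], 'b': [7, 7, 19]}
After line 4: result = d['b'] = [7, 7, 19]

{'a': [7, 19], 'b': [7, 7, 19]}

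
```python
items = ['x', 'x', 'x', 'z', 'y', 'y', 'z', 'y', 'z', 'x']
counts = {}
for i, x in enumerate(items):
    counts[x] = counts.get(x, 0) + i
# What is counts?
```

Initial: counts = {}, items = ['x', 'x', 'x', 'z', 'y', 'y', 'z', 'y', 'z', 'x']
i=0, x='x': counts = {'x': 0}
i=1, x='x': counts = {'x': 1}
i=2, x='x': counts = {'x': 3}
i=3, x='z': counts = {'x': 3, 'z': 3}
i=4, x='y': counts = {'x': 3, 'z': 3, 'y': 4}
i=5, x='y': counts = {'x': 3, 'z': 3, 'y': 9}
i=6, x='z': counts = {'x': 3, 'z': 9, 'y': 9}
i=7, x='y': counts = {'x': 3, 'z': 9, 'y': 16}
i=8, x='z': counts = {'x': 3, 'z': 17, 'y': 16}
i=9, x='x': counts = {'x': 12, 'z': 17, 'y': 16}

{'x': 12, 'z': 17, 'y': 16}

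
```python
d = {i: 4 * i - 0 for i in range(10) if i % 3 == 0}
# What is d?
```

{0: 0, 3: 12, 6: 24, 9: 36}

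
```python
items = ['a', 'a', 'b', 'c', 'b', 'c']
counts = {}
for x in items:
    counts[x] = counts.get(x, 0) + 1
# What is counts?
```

Initial: counts = {}, items = ['a', 'a', 'b', 'c', 'b', 'c']
See 'a': counts = {'a': 1}
See 'a': counts = {'a': 2}
See 'b': counts = {'a': 2, 'b': 1}
See 'c': counts = {'a': 2, 'b': 1, 'c': 1}
See 'b': counts = {'a': 2, 'b': 2, 'c': 1}
See 'c': counts = {'a': 2, 'b': 2, 'c': 2}

{'a': 2, 'b': 2, 'c': 2}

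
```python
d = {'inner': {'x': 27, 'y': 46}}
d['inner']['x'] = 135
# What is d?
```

After line 1: d = {'inner': {'x': 27, 'y': 46}}
After line 2 (inner x overwritten): d = {'inner': {'x': 135, 'y': 46}}

{'inner': {'x': 135, 'y': 46}}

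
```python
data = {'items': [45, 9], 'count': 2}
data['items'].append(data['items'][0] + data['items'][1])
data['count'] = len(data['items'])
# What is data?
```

After line 1: data = {'items': [45, 9], 'count': 2}
After line 2 (append 45 + 9 = 54): data = {'items': [45, 9, 54], 'count': 2}
After line 3 (count = len(items) = 3): data = {'items': [45, 9, 54], 'count': 3}

{'items': [45, 9, 54], 'count': 3}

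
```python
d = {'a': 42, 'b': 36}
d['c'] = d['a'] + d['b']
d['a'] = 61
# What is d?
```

After line 1: d = {'a': 42, 'b': 36}
After line 2 (d['c'] = 42 + 36): d = {'a': 42, 'b': 36, 'c': 78}
After line 3: d = {'a': 61, 'b': 36, 'c': 78}

{'a': 61, 'b': 36, 'c': 78}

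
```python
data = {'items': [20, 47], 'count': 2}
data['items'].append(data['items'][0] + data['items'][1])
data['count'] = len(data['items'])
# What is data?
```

After line 1: data = {'items': [20, 47], 'count': 2}
After line 2 (append 20 + 47 = 67): data = {'items': [20, 47, 67], 'count': 2}
After line 3 (count = len(items) = 3): data = {'items': [20, 47, 67], 'count': 3}

{'items': [20, 47, 67], 'count': 3}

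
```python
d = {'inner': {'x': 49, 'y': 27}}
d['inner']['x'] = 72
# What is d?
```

After line 1: d = {'inner': {'x': 49, 'y': 27}}
After line 2 (inner x overwritten): d = {'inner': {'x': 72, 'y': 27}}

{'inner': {'x': 72, 'y': 27}}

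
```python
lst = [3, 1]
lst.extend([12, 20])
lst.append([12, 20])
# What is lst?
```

After line 1: lst = [3, 1]
After line 2 (extend unpacks [12, 20]): lst = [3, 1, 12, 20]
After line 3 (append adds [12, 20] as single element): lst = [3, 1, 12, 20, [12, 20]]

[3, 1, 12, 20, [12, 20]]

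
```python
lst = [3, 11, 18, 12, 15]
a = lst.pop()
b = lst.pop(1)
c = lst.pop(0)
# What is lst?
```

After line 1: lst = [3, 11, 18, 12, 15]
After line 2 (pop() -> a = 15): lst = [3, 11, 18, 12]
After line 3 (pop(1) -> b = 11): lst = [3, 18, 12]
After line 4 (pop(0) -> c = 3): lst = [18, 12]

[18, 12]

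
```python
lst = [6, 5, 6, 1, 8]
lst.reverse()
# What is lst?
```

[8, 1, 6, 5, 6]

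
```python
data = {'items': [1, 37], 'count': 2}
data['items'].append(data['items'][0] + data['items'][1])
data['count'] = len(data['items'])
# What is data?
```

After line 1: data = {'items': [1, 37], 'count': 2}
After line 2 (append 1 + 37 = 38): data = {'items': [1, 37, 38], 'count': 2}
After line 3 (count = len(items) = 3): data = {'items': [1, 37, 38], 'count': 3}

{'items': [1, 37, 38], 'count': 3}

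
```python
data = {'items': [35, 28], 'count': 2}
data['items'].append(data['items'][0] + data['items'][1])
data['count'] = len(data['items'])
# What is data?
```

After line 1: data = {'items': [35, 28], 'count': 2}
After line 2 (append 35 + 28 = 63): data = {'items': [35, 28, 63], 'count': 2}
After line 3 (count = len(items) = 3): data = {'items': [35, 28, 63], 'count': 3}

{'items': [35, 28, 63], 'count': 3}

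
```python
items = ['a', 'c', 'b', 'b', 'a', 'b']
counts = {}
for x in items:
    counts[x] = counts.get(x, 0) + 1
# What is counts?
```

Initial: counts = {}, items = ['a', 'c', 'b', 'b', 'a', 'b']
See 'a': counts = {'a': 1}
See 'c': counts = {'a': 1, 'c': 1}
See 'b': counts = {'a': 1, 'c': 1, 'b': 1}
See 'b': counts = {'a': 1, 'c': 1, 'b': 2}
See 'a': counts = {'a': 2, 'c': 1, 'b': 2}
See 'b': counts = {'a': 2, 'c': 1, 'b': 3}

{'a': 2, 'c': 1, 'b': 3}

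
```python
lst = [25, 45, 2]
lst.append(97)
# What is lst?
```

[25, 45, 2, 97]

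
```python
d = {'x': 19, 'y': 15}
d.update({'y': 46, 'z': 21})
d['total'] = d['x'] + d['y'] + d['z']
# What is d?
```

After line 1: d = {'x': 19, 'y': 15}
After line 2 (y overwritten, z added): d = {'x': 19, 'y': 46, 'z': 21}
After line 3 (total = 19 + 46 + 21 = 86): d = {'x': 19, 'y': 46, 'z': 21, 'total': 86}

{'x': 19, 'y': 46, 'z': 21, 'total': 86}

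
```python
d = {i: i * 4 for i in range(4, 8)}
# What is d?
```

{4: 16, 5: 20, 6: 24, 7: 28}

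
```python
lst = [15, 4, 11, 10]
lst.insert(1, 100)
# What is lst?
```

[15, 100, 4, 11, 10]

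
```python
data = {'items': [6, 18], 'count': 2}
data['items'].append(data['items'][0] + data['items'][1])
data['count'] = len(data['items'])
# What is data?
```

After line 1: data = {'items': [6, 18], 'count': 2}
After line 2 (append 6 + 18 = 24): data = {'items': [6, 18, 24], 'count': 2}
After line 3 (count = len(items) = 3): data = {'items': [6, 18, 24], 'count': 3}

{'items': [6, 18, 24], 'count': 3}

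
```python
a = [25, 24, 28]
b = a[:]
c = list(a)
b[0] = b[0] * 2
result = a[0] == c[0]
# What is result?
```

After line 1: a = [25, 24, 28]
After line 2 (b = a[:], copy): a = [25, 24, 28], b = [25, 24, 28]
After line 3 (c = list(a) is a copy, new object): c = [25, 24, 28]
After line 4 (b[0] = 25 * 2 = 50; only b mutates (copy)): a = [25, 24, 28], b = [50, 24, 28], c = [25, 24, 28]
After line 5 (a[0] = 25, c[0] = 25; result = True)

True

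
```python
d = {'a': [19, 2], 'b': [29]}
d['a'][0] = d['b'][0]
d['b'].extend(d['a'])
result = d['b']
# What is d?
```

After line 1: d = {'a': [19, 2], 'b': [29]}
After line 2 (a[0] = b[0] = 29): d = {'a': [29, 2], 'b': [29]}
After line 3 (b.extend(a) appends [29, 2]): d = {'a': [29, 2], 'b': [29, 29, 2]}
After line 4: result = d['b'] = [29, 29, 2]

{'a': [29, 2], 'b': [29, 29, 2]}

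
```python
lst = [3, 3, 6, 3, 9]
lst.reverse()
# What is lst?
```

[9, 3, 6, 3, 3]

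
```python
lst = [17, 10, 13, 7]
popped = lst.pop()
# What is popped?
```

7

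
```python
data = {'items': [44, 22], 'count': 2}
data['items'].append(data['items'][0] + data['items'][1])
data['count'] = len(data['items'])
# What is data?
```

After line 1: data = {'items': [44, 22], 'count': 2}
After line 2 (append 44 + 22 = 66): data = {'items': [44, 22, 66], 'count': 2}
After line 3 (count = len(items) = 3): data = {'items': [44, 22, 66], 'count': 3}

{'items': [44, 22, 66], 'count': 3}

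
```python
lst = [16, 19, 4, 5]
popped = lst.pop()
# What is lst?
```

[16, 19, 4]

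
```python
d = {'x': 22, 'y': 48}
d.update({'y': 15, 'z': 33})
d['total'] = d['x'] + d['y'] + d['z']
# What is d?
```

After line 1: d = {'x': 22, 'y': 48}
After line 2 (y overwritten, z added): d = {'x': 22, 'y': 15, 'z': 33}
After line 3 (total = 22 + 15 + 33 = 70): d = {'x': 22, 'y': 15, 'z': 33, 'total': 70}

{'x': 22, 'y': 15, 'z': 33, 'total': 70}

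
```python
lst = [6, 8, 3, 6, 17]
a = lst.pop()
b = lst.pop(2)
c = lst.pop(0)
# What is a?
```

After line 1: lst = [6, 8, 3, 6, 17]
After line 2 (pop() -> a = 17): lst = [6, 8, 3, 6]
After line 3 (pop(2) -> b = 3): lst = [6, 8, 6]
After line 4 (pop(0) -> c = 6): lst = [8, 6]

17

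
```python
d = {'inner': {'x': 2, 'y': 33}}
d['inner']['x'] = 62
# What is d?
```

After line 1: d = {'inner': {'x': 2, 'y': 33}}
After line 2 (inner x overwritten): d = {'inner': {'x': 62, 'y': 33}}

{'inner': {'x': 62, 'y': 33}}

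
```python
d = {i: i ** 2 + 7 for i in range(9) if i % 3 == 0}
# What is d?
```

{0: 7, 3: 16, 6: 43}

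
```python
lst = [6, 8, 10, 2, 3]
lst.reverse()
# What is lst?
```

[3, 2, 10, 8, 6]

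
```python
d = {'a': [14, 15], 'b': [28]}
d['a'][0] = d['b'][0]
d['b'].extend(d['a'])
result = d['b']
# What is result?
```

After line 1: d = {'a': [14, 15], 'b': [28]}
After line 2 (a[0] = b[0] = 28): d = {'a': [28, 15], 'b': [28]}
After line 3 (b.extend(a) appends [28, 15]): d = {'a': [28, 15], 'b': [28, 28, 15]}
After line 4: result = d['b'] = [28, 28, 15]

[28, 28, 15]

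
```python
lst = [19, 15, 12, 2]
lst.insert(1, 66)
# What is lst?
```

[19, 66, 15, 12, 2]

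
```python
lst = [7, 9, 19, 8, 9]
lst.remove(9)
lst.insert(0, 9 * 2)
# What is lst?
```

After line 1: lst = [7, 9, 19, 8, 9]
After line 2 (remove first 9): lst = [7, 19, 8, 9]
After line 3 (insert 18 at index 0): lst = [18, 7, 19, 8, 9]

[18, 7, 19, 8, 9]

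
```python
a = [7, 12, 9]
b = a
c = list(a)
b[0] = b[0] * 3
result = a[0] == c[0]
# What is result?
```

After line 1: a = [7, 12, 9]
After line 2 (b = a, alias): a = [7, 12, 9], b = [7, 12, 9]
After line 3 (c = list(a) is a copy, new object): c = [7, 12, 9]
After line 4 (b[0] = 7 * 3 = 21; mutates shared a/b): a = b = [21, 12, 9], c = [7, 12, 9]
After line 5 (a[0] = 21, c[0] = 7; result = False)

False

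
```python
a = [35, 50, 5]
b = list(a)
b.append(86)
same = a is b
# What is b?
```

After line 1: a = [35, 50, 5]
After line 2 (b = list(a) is a shallow copy, new object): a = [35, 50, 5], b = [35, 50, 5]
After line 3 (append only mutates b): a = [35, 50, 5], b = [35, 50, 5, 86]
After line 4 (same = a is b; different objects -> False): same = False

[35, 50, 5, 86]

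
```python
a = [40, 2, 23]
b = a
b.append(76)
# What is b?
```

After line 1: a = [40, 2, 23]
After line 2 (b = a is an alias, same object): a = [40, 2, 23], b = [40, 2, 23]
After line 3 (b.append mutates the shared list): a = [40, 2, 23, 76], b = [40, 2, 23, 76]

[40, 2, 23, 76]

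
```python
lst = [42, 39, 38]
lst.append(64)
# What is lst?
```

[42, 39, 38, 64]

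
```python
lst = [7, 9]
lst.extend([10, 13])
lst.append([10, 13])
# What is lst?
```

After line 1: lst = [7, 9]
After line 2 (extend unpacks [10, 13]): lst = [7, 9, 10, 13]
After line 3 (append adds [10, 13] as single element): lst = [7, 9, 10, 13, [10, 13]]

[7, 9, 10, 13, [10, 13]]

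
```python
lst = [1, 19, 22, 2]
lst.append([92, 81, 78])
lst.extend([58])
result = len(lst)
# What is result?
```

After line 1: lst = [1, 19, 22, 2]
After line 2 (append adds [92, 81, 78] as single element): lst = [1, 19, 22, 2, [92, 81, 78]]
After line 3 (extend unpacks [58], adds 58): lst = [1, 19, 22, 2, [92, 81, 78], 58]
After line 4: result = len(lst) = 6

6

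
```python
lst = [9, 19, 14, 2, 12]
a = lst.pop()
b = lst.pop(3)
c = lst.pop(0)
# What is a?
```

After line 1: lst = [9, 19, 14, 2, 12]
After line 2 (pop() -> a = 12): lst = [9, 19, 14, 2]
After line 3 (pop(3) -> b = 2): lst = [9, 19, 14]
After line 4 (pop(0) -> c = 9): lst = [19, 14]

12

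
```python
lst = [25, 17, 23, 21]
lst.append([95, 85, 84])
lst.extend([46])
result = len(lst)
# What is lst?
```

After line 1: lst = [25, 17, 23, 21]
After line 2 (append adds [95, 85, 84] as single element): lst = [25, 17, 23, 21, [95, 85, 84]]
After line 3 (extend unpacks [46], adds 46): lst = [25, 17, 23, 21, [95, 85, 84], 46]
After line 4: result = len(lst) = 6

[25, 17, 23, 21, [95, 85, 84], 46]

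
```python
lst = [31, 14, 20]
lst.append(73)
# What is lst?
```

[31, 14, 20, 73]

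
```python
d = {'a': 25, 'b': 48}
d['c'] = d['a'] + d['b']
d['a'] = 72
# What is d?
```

After line 1: d = {'a': 25, 'b': 48}
After line 2 (d['c'] = 25 + 48): d = {'a': 25, 'b': 48, 'c': 73}
After line 3: d = {'a': 72, 'b': 48, 'c': 73}

{'a': 72, 'b': 48, 'c': 73}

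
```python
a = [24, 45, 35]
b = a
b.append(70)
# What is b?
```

After line 1: a = [24, 45, 35]
After line 2 (b = a is an alias, same object): a = [24, 45, 35], b = [24, 45, 35]
After line 3 (b.append mutates the shared list): a = [24, 45, 35, 70], b = [24, 45, 35, 70]

[24, 45, 35, 70]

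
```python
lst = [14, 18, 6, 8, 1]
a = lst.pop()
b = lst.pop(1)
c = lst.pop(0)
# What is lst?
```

After line 1: lst = [14, 18, 6, 8, 1]
After line 2 (pop() -> a = 1): lst = [14, 18, 6, 8]
After line 3 (pop(1) -> b = 18): lst = [14, 6, 8]
After line 4 (pop(0) -> c = 14): lst = [6, 8]

[6, 8]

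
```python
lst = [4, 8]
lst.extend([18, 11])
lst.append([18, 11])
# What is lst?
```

After line 1: lst = [4, 8]
After line 2 (extend unpacks [18, 11]): lst = [4, 8, 18, 11]
After line 3 (append adds [18, 11] as single element): lst = [4, 8, 18, 11, [18, 11]]

[4, 8, 18, 11, [18, 11]]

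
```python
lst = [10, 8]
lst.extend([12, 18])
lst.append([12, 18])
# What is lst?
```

After line 1: lst = [10, 8]
After line 2 (extend unpacks [12, 18]): lst = [10, 8, 12, 18]
After line 3 (append adds [12, 18] as single element): lst = [10, 8, 12, 18, [12, 18]]

[10, 8, 12, 18, [12, 18]]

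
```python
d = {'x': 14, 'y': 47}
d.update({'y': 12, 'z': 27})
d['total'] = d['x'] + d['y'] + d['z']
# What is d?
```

After line 1: d = {'x': 14, 'y': 47}
After line 2 (y overwritten, z added): d = {'x': 14, 'y': 12, 'z': 27}
After line 3 (total = 14 + 12 + 27 = 53): d = {'x': 14, 'y': 12, 'z': 27, 'total': 53}

{'x': 14, 'y': 12, 'z': 27, 'total': 53}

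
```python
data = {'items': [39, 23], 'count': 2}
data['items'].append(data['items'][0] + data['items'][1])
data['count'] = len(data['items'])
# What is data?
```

After line 1: data = {'items': [39, 23], 'count': 2}
After line 2 (append 39 + 23 = 62): data = {'items': [39, 23, 62], 'count': 2}
After line 3 (count = len(items) = 3): data = {'items': [39, 23, 62], 'count': 3}

{'items': [39, 23, 62], 'count': 3}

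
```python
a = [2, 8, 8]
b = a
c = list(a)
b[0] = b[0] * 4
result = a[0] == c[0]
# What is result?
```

After line 1: a = [2, 8, 8]
After line 2 (b = a, alias): a = [2, 8, 8], b = [2, 8, 8]
After line 3 (c = list(a) is a copy, new object): c = [2, 8, 8]
After line 4 (b[0] = 2 * 4 = 8; mutates shared a/b): a = b = [8, 8, 8], c = [2, 8, 8]
After line 5 (a[0] = 8, c[0] = 2; result = False)

False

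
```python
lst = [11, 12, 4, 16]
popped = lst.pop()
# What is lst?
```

[11, 12, 4]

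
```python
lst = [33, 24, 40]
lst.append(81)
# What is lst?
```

[33, 24, 40, 81]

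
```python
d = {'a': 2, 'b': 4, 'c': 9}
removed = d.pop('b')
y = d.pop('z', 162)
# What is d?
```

After line 1: d = {'a': 2, 'b': 4, 'c': 9}
After line 2 (pop 'b' returns 4): d = {'a': 2, 'c': 9}, removed = 4
After line 3 (pop 'z' missing, returns default 162): d = {'a': 2, 'c': 9}, y = 162

{'a': 2, 'c': 9}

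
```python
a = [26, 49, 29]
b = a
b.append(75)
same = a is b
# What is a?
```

After line 1: a = [26, 49, 29]
After line 2 (b = a is an alias, same object): a = [26, 49, 29], b = [26, 49, 29]
After line 3 (b.append mutates the shared list): a = [26, 49, 29, 75], b = [26, 49, 29, 75]
After line 4 (same = a is b; same object -> True): same = True

[26, 49, 29, 75]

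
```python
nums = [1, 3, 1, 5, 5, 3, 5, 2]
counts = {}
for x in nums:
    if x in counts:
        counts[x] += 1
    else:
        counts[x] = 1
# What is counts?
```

Initial: counts = {}, nums = [1, 3, 1, 5, 5, 3, 5, 2]
See 1: counts = {1: 1}
See 3: counts = {1: 1, 3: 1}
See 1: counts = {1: 2, 3: 1}
See 5: counts = {1: 2, 3: 1, 5: 1}
See 5: counts = {1: 2, 3: 1, 5: 2}
See 3: counts = {1: 2, 3: 2, 5: 2}
See 5: counts = {1: 2, 3: 2, 5: 3}
See 2: counts = {1: 2, 3: 2, 5: 3, 2: 1}

{1: 2, 3: 2, 5: 3, 2: 1}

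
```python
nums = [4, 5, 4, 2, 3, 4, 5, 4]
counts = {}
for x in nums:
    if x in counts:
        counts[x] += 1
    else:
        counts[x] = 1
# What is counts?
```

Initial: counts = {}, nums = [4, 5, 4, 2, 3, 4, 5, 4]
See 4: counts = {4: 1}
See 5: counts = {4: 1, 5: 1}
See 4: counts = {4: 2, 5: 1}
See 2: counts = {4: 2, 5: 1, 2: 1}
See 3: counts = {4: 2, 5: 1, 2: 1, 3: 1}
See 4: counts = {4: 3, 5: 1, 2: 1, 3: 1}
See 5: counts = {4: 3, 5: 2, 2: 1, 3: 1}
See 4: counts = {4: 4, 5: 2, 2: 1, 3: 1}

{4: 4, 5: 2, 2: 1, 3: 1}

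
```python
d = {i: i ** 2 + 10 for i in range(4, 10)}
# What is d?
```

{4: 26, 5: 35, 6: 46, 7: 59, 8: 74, 9: 91}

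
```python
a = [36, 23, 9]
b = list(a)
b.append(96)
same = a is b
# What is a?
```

After line 1: a = [36, 23, 9]
After line 2 (b = list(a) is a shallow copy, new object): a = [36, 23, 9], b = [36, 23, 9]
After line 3 (append only mutates b): a = [36, 23, 9], b = [36, 23, 9, 96]
After line 4 (same = a is b; different objects -> False): same = False

[36, 23, 9]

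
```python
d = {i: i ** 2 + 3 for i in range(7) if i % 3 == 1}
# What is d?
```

{1: 4, 4: 19}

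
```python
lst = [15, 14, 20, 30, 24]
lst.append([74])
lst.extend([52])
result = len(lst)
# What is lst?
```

After line 1: lst = [15, 14, 20, 30, 24]
After line 2 (append adds [74] as single element): lst = [15, 14, 20, 30, 24, [74]]
After line 3 (extend unpacks [52], adds 52): lst = [15, 14, 20, 30, 24, [74], 52]
After line 4: result = len(lst) = 7

[15, 14, 20, 30, 24, [74], 52]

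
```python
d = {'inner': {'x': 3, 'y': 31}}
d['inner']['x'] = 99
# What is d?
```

After line 1: d = {'inner': {'x': 3, 'y': 31}}
After line 2 (inner x overwritten): d = {'inner': {'x': 99, 'y': 31}}

{'inner': {'x': 99, 'y': 31}}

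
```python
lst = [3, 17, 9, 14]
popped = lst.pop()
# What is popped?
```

14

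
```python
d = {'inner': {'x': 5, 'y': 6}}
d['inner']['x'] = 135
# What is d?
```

After line 1: d = {'inner': {'x': 5, 'y': 6}}
After line 2 (inner x overwritten): d = {'inner': {'x': 135, 'y': 6}}

{'inner': {'x': 135, 'y': 6}}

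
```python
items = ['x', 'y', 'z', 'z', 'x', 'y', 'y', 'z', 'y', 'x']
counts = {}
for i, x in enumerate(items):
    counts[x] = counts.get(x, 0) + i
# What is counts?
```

Initial: counts = {}, items = ['x', 'y', 'z', 'z', 'x', 'y', 'y', 'z', 'y', 'x']
i=0, x='x': counts = {'x': 0}
i=1, x='y': counts = {'x': 0, 'y': 1}
i=2, x='z': counts = {'x': 0, 'y': 1, 'z': 2}
i=3, x='z': counts = {'x': 0, 'y': 1, 'z': 5}
i=4, x='x': counts = {'x': 4, 'y': 1, 'z': 5}
i=5, x='y': counts = {'x': 4, 'y': 6, 'z': 5}
i=6, x='y': counts = {'x': 4, 'y': 12, 'z': 5}
i=7, x='z': counts = {'x': 4, 'y': 12, 'z': 12}
i=8, x='y': counts = {'x': 4, 'y': 20, 'z': 12}
i=9, x='x': counts = {'x': 13, 'y': 20, 'z': 12}

{'x': 13, 'y': 20, 'z': 12}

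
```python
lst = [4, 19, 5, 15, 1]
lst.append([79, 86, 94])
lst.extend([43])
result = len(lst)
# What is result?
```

After line 1: lst = [4, 19, 5, 15, 1]
After line 2 (append adds [79, 86, 94] as single element): lst = [4, 19, 5, 15, 1, [79, 86, 94]]
After line 3 (extend unpacks [43], adds 43): lst = [4, 19, 5, 15, 1, [79, 86, 94], 43]
After line 4: result = len(lst) = 7

7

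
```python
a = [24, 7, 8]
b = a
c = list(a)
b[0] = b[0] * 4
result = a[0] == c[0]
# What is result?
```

After line 1: a = [24, 7, 8]
After line 2 (b = a, alias): a = [24, 7, 8], b = [24, 7, 8]
After line 3 (c = list(a) is a copy, new object): c = [24, 7, 8]
After line 4 (b[0] = 24 * 4 = 96; mutates shared a/b): a = b = [96, 7, 8], c = [24, 7, 8]
After line 5 (a[0] = 96, c[0] = 24; result = False)

False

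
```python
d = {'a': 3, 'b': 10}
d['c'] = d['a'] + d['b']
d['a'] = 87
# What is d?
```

After line 1: d = {'a': 3, 'b': 10}
After line 2 (d['c'] = 3 + 10): d = {'a': 3, 'b': 10, 'c': 13}
After line 3: d = {'a': 87, 'b': 10, 'c': 13}

{'a': 87, 'b': 10, 'c': 13}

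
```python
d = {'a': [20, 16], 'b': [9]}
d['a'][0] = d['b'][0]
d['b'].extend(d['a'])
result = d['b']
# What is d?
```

After line 1: d = {'a': [20, 16], 'b': [9]}
After line 2 (a[0] = b[0] = 9): d = {'a': [9, 16], 'b': [9]}
After line 3 (b.extend(a) appends [9, 16]): d = {'a': [9, 16], 'b': [9, 9, 16]}
After line 4: result = d['b'] = [9, 9, 16]

{'a': [9, 16], 'b': [9, 9, 16]}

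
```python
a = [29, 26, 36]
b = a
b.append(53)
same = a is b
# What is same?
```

After line 1: a = [29, 26, 36]
After line 2 (b = a is an alias, same object): a = [29, 26, 36], b = [29, 26, 36]
After line 3 (b.append mutates the shared list): a = [29, 26, 36, 53], b = [29, 26, 36, 53]
After line 4 (same = a is b; same object -> True): same = True

True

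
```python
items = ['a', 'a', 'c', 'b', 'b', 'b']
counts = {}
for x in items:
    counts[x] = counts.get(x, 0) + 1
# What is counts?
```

Initial: counts = {}, items = ['a', 'a', 'c', 'b', 'b', 'b']
See 'a': counts = {'a': 1}
See 'a': counts = {'a': 2}
See 'c': counts = {'a': 2, 'c': 1}
See 'b': counts = {'a': 2, 'c': 1, 'b': 1}
See 'b': counts = {'a': 2, 'c': 1, 'b': 2}
See 'b': counts = {'a': 2, 'c': 1, 'b': 3}

{'a': 2, 'c': 1, 'b': 3}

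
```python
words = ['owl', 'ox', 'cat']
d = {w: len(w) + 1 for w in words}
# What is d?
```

{'owl': 4, 'ox': 3, 'cat': 4}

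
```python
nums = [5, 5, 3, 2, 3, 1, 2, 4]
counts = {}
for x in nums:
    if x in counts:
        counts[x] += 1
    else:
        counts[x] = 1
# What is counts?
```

Initial: counts = {}, nums = [5, 5, 3, 2, 3, 1, 2, 4]
See 5: counts = {5: 1}
See 5: counts = {5: 2}
See 3: counts = {5: 2, 3: 1}
See 2: counts = {5: 2, 3: 1, 2: 1}
See 3: counts = {5: 2, 3: 2, 2: 1}
See 1: counts = {5: 2, 3: 2, 2: 1, 1: 1}
See 2: counts = {5: 2, 3: 2, 2: 2, 1: 1}
See 4: counts = {5: 2, 3: 2, 2: 2, 1: 1, 4: 1}

{5: 2, 3: 2, 2: 2, 1: 1, 4: 1}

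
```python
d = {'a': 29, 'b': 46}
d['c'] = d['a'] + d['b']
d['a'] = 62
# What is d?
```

After line 1: d = {'a': 29, 'b': 46}
After line 2 (d['c'] = 29 + 46): d = {'a': 29, 'b': 46, 'c': 75}
After line 3: d = {'a': 62, 'b': 46, 'c': 75}

{'a': 62, 'b': 46, 'c': 75}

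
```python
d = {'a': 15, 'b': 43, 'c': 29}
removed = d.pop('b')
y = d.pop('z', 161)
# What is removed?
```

After line 1: d = {'a': 15, 'b': 43, 'c': 29}
After line 2 (pop 'b' returns 43): d = {'a': 15, 'c': 29}, removed = 43
After line 3 (pop 'z' missing, returns default 161): d = {'a': 15, 'c': 29}, y = 161

43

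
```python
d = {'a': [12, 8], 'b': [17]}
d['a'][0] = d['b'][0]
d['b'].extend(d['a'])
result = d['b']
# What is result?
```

After line 1: d = {'a': [12, 8], 'b': [17]}
After line 2 (a[0] = b[0] = 17): d = {'a': [17, 8], 'b': [17]}
After line 3 (b.extend(a) appends [17, 8]): d = {'a': [17, 8], 'b': [17, 17, 8]}
After line 4: result = d['b'] = [17, 17, 8]

[17, 17, 8]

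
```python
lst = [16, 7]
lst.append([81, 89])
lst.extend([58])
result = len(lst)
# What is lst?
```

After line 1: lst = [16, 7]
After line 2 (append adds [81, 89] as single element): lst = [16, 7, [81, 89]]
After line 3 (extend unpacks [58], adds 58): lst = [16, 7, [81, 89], 58]
After line 4: result = len(lst) = 4

[16, 7, [81, 89], 58]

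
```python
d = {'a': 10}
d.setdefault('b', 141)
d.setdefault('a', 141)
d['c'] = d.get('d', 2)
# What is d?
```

After line 1: d = {'a': 10}
After line 2 (setdefault adds 'b'=141): d = {'a': 10, 'b': 141}
After line 3 (setdefault 'a' no-op, already exists): d = {'a': 10, 'b': 141}
After line 4 (get('d', 2) returns default since 'd' not in d): d = {'a': 10, 'b': 141, 'c': 2}

{'a': 10, 'b': 141, 'c': 2}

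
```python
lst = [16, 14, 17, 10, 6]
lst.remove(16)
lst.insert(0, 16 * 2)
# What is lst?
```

After line 1: lst = [16, 14, 17, 10, 6]
After line 2 (remove first 16): lst = [14, 17, 10, 6]
After line 3 (insert 32 at index 0): lst = [32, 14, 17, 10, 6]

[32, 14, 17, 10, 6]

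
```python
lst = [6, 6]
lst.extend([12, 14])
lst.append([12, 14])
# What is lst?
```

After line 1: lst = [6, 6]
After line 2 (extend unpacks [12, 14]): lst = [6, 6, 12, 14]
After line 3 (append adds [12, 14] as single element): lst = [6, 6, 12, 14, [12, 14]]

[6, 6, 12, 14, [12, 14]]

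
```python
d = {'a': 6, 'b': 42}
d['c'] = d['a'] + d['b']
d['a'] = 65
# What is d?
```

After line 1: d = {'a': 6, 'b': 42}
After line 2 (d['c'] = 6 + 42): d = {'a': 6, 'b': 42, 'c': 48}
After line 3: d = {'a': 65, 'b': 42, 'c': 48}

{'a': 65, 'b': 42, 'c': 48}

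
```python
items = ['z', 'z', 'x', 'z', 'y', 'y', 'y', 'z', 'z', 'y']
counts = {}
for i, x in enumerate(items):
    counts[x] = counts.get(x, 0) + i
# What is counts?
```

Initial: counts = {}, items = ['z', 'z', 'x', 'z', 'y', 'y', 'y', 'z', 'z', 'y']
i=0, x='z': counts = {'z': 0}
i=1, x='z': counts = {'z': 1}
i=2, x='x': counts = {'z': 1, 'x': 2}
i=3, x='z': counts = {'z': 4, 'x': 2}
i=4, x='y': counts = {'z': 4, 'x': 2, 'y': 4}
i=5, x='y': counts = {'z': 4, 'x': 2, 'y': 9}
i=6, x='y': counts = {'z': 4, 'x': 2, 'y': 15}
i=7, x='z': counts = {'z': 11, 'x': 2, 'y': 15}
i=8, x='z': counts = {'z': 19, 'x': 2, 'y': 15}
i=9, x='y': counts = {'z': 19, 'x': 2, 'y': 24}

{'z': 19, 'x': 2, 'y': 24}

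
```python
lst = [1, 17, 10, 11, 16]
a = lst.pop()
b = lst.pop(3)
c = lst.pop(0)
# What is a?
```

After line 1: lst = [1, 17, 10, 11, 16]
After line 2 (pop() -> a = 16): lst = [1, 17, 10, 11]
After line 3 (pop(3) -> b = 11): lst = [1, 17, 10]
After line 4 (pop(0) -> c = 1): lst = [17, 10]

16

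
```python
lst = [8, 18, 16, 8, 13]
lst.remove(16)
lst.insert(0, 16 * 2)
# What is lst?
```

After line 1: lst = [8, 18, 16, 8, 13]
After line 2 (remove first 16): lst = [8, 18, 8, 13]
After line 3 (insert 32 at index 0): lst = [32, 8, 18, 8, 13]

[32, 8, 18, 8, 13]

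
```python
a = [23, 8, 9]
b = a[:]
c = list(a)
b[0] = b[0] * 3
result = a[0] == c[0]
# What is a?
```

After line 1: a = [23, 8, 9]
After line 2 (b = a[:], copy): a = [23, 8, 9], b = [23, 8, 9]
After line 3 (c = list(a) is a copy, new object): c = [23, 8, 9]
After line 4 (b[0] = 23 * 3 = 69; only b mutates (copy)): a = [23, 8, 9], b = [69, 8, 9], c = [23, 8, 9]
After line 5 (a[0] = 23, c[0] = 23; result = True)

[23, 8, 9]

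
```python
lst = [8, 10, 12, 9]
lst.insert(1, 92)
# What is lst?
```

[8, 92, 10, 12, 9]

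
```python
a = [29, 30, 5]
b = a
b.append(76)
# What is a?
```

After line 1: a = [29, 30, 5]
After line 2 (b = a is an alias, same object): a = [29, 30, 5], b = [29, 30, 5]
After line 3 (b.append mutates the shared list): a = [29, 30, 5, 76], b = [29, 30, 5, 76]

[29, 30, 5, 76]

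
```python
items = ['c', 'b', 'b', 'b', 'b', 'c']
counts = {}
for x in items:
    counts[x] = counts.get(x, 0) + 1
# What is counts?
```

Initial: counts = {}, items = ['c', 'b', 'b', 'b', 'b', 'c']
See 'c': counts = {'c': 1}
See 'b': counts = {'c': 1, 'b': 1}
See 'b': counts = {'c': 1, 'b': 2}
See 'b': counts = {'c': 1, 'b': 3}
See 'b': counts = {'c': 1, 'b': 4}
See 'c': counts = {'c': 2, 'b': 4}

{'c': 2, 'b': 4}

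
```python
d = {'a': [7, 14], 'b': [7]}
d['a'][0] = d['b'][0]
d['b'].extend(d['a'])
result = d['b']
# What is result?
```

After line 1: d = {'a': [7, 14], 'b': [7]}
After line 2 (a[0] = b[0] = 7): d = {'a': [7, 14], 'b': [7]}
After line 3 (b.extend(a) appends [7, 14]): d = {'a': [7, 14], 'b': [7, 7, 14]}
After line 4: result = d['b'] = [7, 7, 14]

[7, 7, 14]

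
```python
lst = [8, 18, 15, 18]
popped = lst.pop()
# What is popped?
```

18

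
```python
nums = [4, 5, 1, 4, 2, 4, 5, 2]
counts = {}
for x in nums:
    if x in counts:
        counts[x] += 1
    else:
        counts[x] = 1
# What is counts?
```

Initial: counts = {}, nums = [4, 5, 1, 4, 2, 4, 5, 2]
See 4: counts = {4: 1}
See 5: counts = {4: 1, 5: 1}
See 1: counts = {4: 1, 5: 1, 1: 1}
See 4: counts = {4: 2, 5: 1, 1: 1}
See 2: counts = {4: 2, 5: 1, 1: 1, 2: 1}
See 4: counts = {4: 3, 5: 1, 1: 1, 2: 1}
See 5: counts = {4: 3, 5: 2, 1: 1, 2: 1}
See 2: counts = {4: 3, 5: 2, 1: 1, 2: 2}

{4: 3, 5: 2, 1: 1, 2: 2}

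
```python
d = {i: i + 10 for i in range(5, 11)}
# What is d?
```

{5: 15, 6: 16, 7: 17, 8: 18, 9: 19, 10: 20}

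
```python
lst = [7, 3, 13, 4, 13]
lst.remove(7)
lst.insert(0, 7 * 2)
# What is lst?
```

After line 1: lst = [7, 3, 13, 4, 13]
After line 2 (remove first 7): lst = [3, 13, 4, 13]
After line 3 (insert 14 at index 0): lst = [14, 3, 13, 4, 13]

[14, 3, 13, 4, 13]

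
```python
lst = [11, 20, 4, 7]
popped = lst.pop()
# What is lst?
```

[11, 20, 4]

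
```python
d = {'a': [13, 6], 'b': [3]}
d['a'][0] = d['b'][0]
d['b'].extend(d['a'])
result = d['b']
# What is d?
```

After line 1: d = {'a': [13, 6], 'b': [3]}
After line 2 (a[0] = b[0] = 3): d = {'a': [3, 6], 'b': [3]}
After line 3 (b.extend(a) appends [3, 6]): d = {'a': [3, 6], 'b': [3, 3, 6]}
After line 4: result = d['b'] = [3, 3, 6]

{'a': [3, 6], 'b': [3, 3, 6]}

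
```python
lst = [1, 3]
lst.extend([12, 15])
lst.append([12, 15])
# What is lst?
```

After line 1: lst = [1, 3]
After line 2 (extend unpacks [12, 15]): lst = [1, 3, 12, 15]
After line 3 (append adds [12, 15] as single element): lst = [1, 3, 12, 15, [12, 15]]

[1, 3, 12, 15, [12, 15]]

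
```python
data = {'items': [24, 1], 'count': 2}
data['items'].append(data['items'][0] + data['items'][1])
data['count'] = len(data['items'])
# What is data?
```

After line 1: data = {'items': [24, 1], 'count': 2}
After line 2 (append 24 + 1 = 25): data = {'items': [24, 1, 25], 'count': 2}
After line 3 (count = len(items) = 3): data = {'items': [24, 1, 25], 'count': 3}

{'items': [24, 1, 25], 'count': 3}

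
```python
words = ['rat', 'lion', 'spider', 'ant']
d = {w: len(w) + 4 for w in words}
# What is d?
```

{'rat': 7, 'lion': 8, 'spider': 10, 'ant': 7}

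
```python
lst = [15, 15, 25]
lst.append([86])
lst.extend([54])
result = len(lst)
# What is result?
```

After line 1: lst = [15, 15, 25]
After line 2 (append adds [86] as single element): lst = [15, 15, 25, [86]]
After line 3 (extend unpacks [54], adds 54): lst = [15, 15, 25, [86], 54]
After line 4: result = len(lst) = 5

5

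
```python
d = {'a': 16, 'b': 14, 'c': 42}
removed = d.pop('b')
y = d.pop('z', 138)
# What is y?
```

After line 1: d = {'a': 16, 'b': 14, 'c': 42}
After line 2 (pop 'b' returns 14): d = {'a': 16, 'c': 42}, removed = 14
After line 3 (pop 'z' missing, returns default 138): d = {'a': 16, 'c': 42}, y = 138

138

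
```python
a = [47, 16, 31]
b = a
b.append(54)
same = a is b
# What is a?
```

After line 1: a = [47, 16, 31]
After line 2 (b = a is an alias, same object): a = [47, 16, 31], b = [47, 16, 31]
After line 3 (b.append mutates the shared list): a = [47, 16, 31, 54], b = [47, 16, 31, 54]
After line 4 (same = a is b; same object -> True): same = True

[47, 16, 31, 54]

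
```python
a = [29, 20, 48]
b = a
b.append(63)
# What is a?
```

After line 1: a = [29, 20, 48]
After line 2 (b = a is an alias, same object): a = [29, 20, 48], b = [29, 20, 48]
After line 3 (b.append mutates the shared list): a = [29, 20, 48, 63], b = [29, 20, 48, 63]

[29, 20, 48, 63]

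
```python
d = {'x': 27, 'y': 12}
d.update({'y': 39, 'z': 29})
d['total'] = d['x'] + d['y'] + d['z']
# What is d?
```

After line 1: d = {'x': 27, 'y': 12}
After line 2 (y overwritten, z added): d = {'x': 27, 'y': 39, 'z': 29}
After line 3 (total = 27 + 39 + 29 = 95): d = {'x': 27, 'y': 39, 'z': 29, 'total': 95}

{'x': 27, 'y': 39, 'z': 29, 'total': 95}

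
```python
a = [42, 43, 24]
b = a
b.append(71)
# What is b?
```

After line 1: a = [42, 43, 24]
After line 2 (b = a is an alias, same object): a = [42, 43, 24], b = [42, 43, 24]
After line 3 (b.append mutates the shared list): a = [42, 43, 24, 71], b = [42, 43, 24, 71]

[42, 43, 24, 71]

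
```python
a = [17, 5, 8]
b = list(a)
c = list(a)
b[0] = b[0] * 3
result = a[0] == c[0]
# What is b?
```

After line 1: a = [17, 5, 8]
After line 2 (b = list(a), copy): a = [17, 5, 8], b = [17, 5, 8]
After line 3 (c = list(a) is a copy, new object): c = [17, 5, 8]
After line 4 (b[0] = 17 * 3 = 51; only b mutates (copy)): a = [17, 5, 8], b = [51, 5, 8], c = [17, 5, 8]
After line 5 (a[0] = 17, c[0] = 17; result = True)

[51, 5, 8]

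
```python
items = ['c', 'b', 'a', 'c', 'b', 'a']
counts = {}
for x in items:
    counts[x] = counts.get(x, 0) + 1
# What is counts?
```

Initial: counts = {}, items = ['c', 'b', 'a', 'c', 'b', 'a']
See 'c': counts = {'c': 1}
See 'b': counts = {'c': 1, 'b': 1}
See 'a': counts = {'c': 1, 'b': 1, 'a': 1}
See 'c': counts = {'c': 2, 'b': 1, 'a': 1}
See 'b': counts = {'c': 2, 'b': 2, 'a': 1}
See 'a': counts = {'c': 2, 'b': 2, 'a': 2}

{'c': 2, 'b': 2, 'a': 2}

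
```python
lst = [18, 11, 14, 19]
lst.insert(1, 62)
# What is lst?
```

[18, 62, 11, 14, 19]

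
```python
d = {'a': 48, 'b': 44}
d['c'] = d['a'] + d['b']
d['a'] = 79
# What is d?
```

After line 1: d = {'a': 48, 'b': 44}
After line 2 (d['c'] = 48 + 44): d = {'a': 48, 'b': 44, 'c': 92}
After line 3: d = {'a': 79, 'b': 44, 'c': 92}

{'a': 79, 'b': 44, 'c': 92}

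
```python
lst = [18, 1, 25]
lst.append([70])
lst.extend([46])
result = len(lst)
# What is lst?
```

After line 1: lst = [18, 1, 25]
After line 2 (append adds [70] as single element): lst = [18, 1, 25, [70]]
After line 3 (extend unpacks [46], adds 46): lst = [18, 1, 25, [70], 46]
After line 4: result = len(lst) = 5

[18, 1, 25, [70], 46]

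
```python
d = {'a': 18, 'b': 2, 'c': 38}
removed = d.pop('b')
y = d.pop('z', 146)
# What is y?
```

After line 1: d = {'a': 18, 'b': 2, 'c': 38}
After line 2 (pop 'b' returns 2): d = {'a': 18, 'c': 38}, removed = 2
After line 3 (pop 'z' missing, returns default 146): d = {'a': 18, 'c': 38}, y = 146

146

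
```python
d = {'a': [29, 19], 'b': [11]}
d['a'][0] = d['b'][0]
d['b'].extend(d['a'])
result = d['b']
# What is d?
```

After line 1: d = {'a': [29, 19], 'b': [11]}
After line 2 (a[0] = b[0] = 11): d = {'a': [11, 19], 'b': [11]}
After line 3 (b.extend(a) appends [11, 19]): d = {'a': [11, 19], 'b': [11, 11, 19]}
After line 4: result = d['b'] = [11, 11, 19]

{'a': [11, 19], 'b': [11, 11, 19]}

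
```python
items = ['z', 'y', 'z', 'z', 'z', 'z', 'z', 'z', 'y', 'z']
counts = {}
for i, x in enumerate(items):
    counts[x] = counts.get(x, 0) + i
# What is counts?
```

Initial: counts = {}, items = ['z', 'y', 'z', 'z', 'z', 'z', 'z', 'z', 'y', 'z']
i=0, x='z': counts = {'z': 0}
i=1, x='y': counts = {'z': 0, 'y': 1}
i=2, x='z': counts = {'z': 2, 'y': 1}
i=3, x='z': counts = {'z': 5, 'y': 1}
i=4, x='z': counts = {'z': 9, 'y': 1}
i=5, x='z': counts = {'z': 14, 'y': 1}
i=6, x='z': counts = {'z': 20, 'y': 1}
i=7, x='z': counts = {'z': 27, 'y': 1}
i=8, x='y': counts = {'z': 27, 'y': 9}
i=9, x='z': counts = {'z': 36, 'y': 9}

{'z': 36, 'y': 9}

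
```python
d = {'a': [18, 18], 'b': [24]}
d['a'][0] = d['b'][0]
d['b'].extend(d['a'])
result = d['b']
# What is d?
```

After line 1: d = {'a': [18, 18], 'b': [24]}
After line 2 (a[0] = b[0] = 24): d = {'a': [24, 18], 'b': [24]}
After line 3 (b.extend(a) appends [24, 18]): d = {'a': [24, 18], 'b': [24, 24, 18]}
After line 4: result = d['b'] = [24, 24, 18]

{'a': [24, 18], 'b': [24, 24, 18]}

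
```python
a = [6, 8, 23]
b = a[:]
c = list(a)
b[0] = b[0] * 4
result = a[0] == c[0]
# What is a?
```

After line 1: a = [6, 8, 23]
After line 2 (b = a[:], copy): a = [6, 8, 23], b = [6, 8, 23]
After line 3 (c = list(a) is a copy, new object): c = [6, 8, 23]
After line 4 (b[0] = 6 * 4 = 24; only b mutates (copy)): a = [6, 8, 23], b = [24, 8, 23], c = [6, 8, 23]
After line 5 (a[0] = 6, c[0] = 6; result = True)

[6, 8, 23]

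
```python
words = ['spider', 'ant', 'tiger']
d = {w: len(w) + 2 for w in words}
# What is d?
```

{'spider': 8, 'ant': 5, 'tiger': 7}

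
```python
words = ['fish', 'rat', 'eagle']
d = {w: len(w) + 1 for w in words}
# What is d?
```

{'fish': 5, 'rat': 4, 'eagle': 6}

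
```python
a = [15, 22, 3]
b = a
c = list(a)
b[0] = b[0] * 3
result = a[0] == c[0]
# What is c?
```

After line 1: a = [15, 22, 3]
After line 2 (b = a, alias): a = [15, 22, 3], b = [15, 22, 3]
After line 3 (c = list(a) is a copy, new object): c = [15, 22, 3]
After line 4 (b[0] = 15 * 3 = 45; mutates shared a/b): a = b = [45, 22, 3], c = [15, 22, 3]
After line 5 (a[0] = 45, c[0] = 15; result = False)

[15, 22, 3]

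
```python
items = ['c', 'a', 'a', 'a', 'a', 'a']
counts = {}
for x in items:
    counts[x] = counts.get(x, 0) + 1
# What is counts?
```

Initial: counts = {}, items = ['c', 'a', 'a', 'a', 'a', 'a']
See 'c': counts = {'c': 1}
See 'a': counts = {'c': 1, 'a': 1}
See 'a': counts = {'c': 1, 'a': 2}
See 'a': counts = {'c': 1, 'a': 3}
See 'a': counts = {'c': 1, 'a': 4}
See 'a': counts = {'c': 1, 'a': 5}

{'c': 1, 'a': 5}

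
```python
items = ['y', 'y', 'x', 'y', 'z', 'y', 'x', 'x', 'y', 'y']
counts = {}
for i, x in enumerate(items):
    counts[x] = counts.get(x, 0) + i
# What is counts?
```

Initial: counts = {}, items = ['y', 'y', 'x', 'y', 'z', 'y', 'x', 'x', 'y', 'y']
i=0, x='y': counts = {'y': 0}
i=1, x='y': counts = {'y': 1}
i=2, x='x': counts = {'y': 1, 'x': 2}
i=3, x='y': counts = {'y': 4, 'x': 2}
i=4, x='z': counts = {'y': 4, 'x': 2, 'z': 4}
i=5, x='y': counts = {'y': 9, 'x': 2, 'z': 4}
i=6, x='x': counts = {'y': 9, 'x': 8, 'z': 4}
i=7, x='x': counts = {'y': 9, 'x': 15, 'z': 4}
i=8, x='y': counts = {'y': 17, 'x': 15, 'z': 4}
i=9, x='y': counts = {'y': 26, 'x': 15, 'z': 4}

{'y': 26, 'x': 15, 'z': 4}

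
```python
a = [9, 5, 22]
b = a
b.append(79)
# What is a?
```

After line 1: a = [9, 5, 22]
After line 2 (b = a is an alias, same object): a = [9, 5, 22], b = [9, 5, 22]
After line 3 (b.append mutates the shared list): a = [9, 5, 22, 79], b = [9, 5, 22, 79]

[9, 5, 22, 79]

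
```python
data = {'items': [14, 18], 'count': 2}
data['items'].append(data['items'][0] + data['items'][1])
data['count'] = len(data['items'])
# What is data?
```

After line 1: data = {'items': [14, 18], 'count': 2}
After line 2 (append 14 + 18 = 32): data = {'items': [14, 18, 32], 'count': 2}
After line 3 (count = len(items) = 3): data = {'items': [14, 18, 32], 'count': 3}

{'items': [14, 18, 32], 'count': 3}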